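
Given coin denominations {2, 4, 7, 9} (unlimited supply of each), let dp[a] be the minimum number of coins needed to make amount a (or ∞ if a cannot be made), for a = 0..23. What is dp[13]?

2

 a  0  1  2  3  4  5  6  7  8  9 10 11 12 13 14 15 16 17 18 19 20 21 22 23
dp  0  -  1  -  1  -  2  1  2  1  3  2  3  2  2  3  2  3  2  4  3  3  3  3
(- denotes ∞ / unreachable)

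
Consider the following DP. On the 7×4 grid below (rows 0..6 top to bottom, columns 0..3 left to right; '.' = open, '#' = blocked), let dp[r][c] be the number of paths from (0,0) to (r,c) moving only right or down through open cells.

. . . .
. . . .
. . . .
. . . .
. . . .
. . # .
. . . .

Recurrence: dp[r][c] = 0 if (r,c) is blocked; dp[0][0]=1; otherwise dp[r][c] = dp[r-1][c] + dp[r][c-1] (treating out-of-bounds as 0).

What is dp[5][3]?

35

r\c   0   1   2   3
  0   1   1   1   1
  1   1   2   3   4
  2   1   3   6  10
  3   1   4  10  20
  4   1   5  15  35
  5   1   6   0  35
  6   1   7   7  42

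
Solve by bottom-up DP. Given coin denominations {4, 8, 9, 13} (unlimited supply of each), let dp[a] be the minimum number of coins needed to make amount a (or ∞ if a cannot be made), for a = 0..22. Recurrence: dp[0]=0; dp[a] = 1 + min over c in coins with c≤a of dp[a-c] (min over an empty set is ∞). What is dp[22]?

2

 a  0  1  2  3  4  5  6  7  8  9 10 11 12 13 14 15 16 17 18 19 20 21 22
dp  0  -  -  -  1  -  -  -  1  1  -  -  2  1  -  -  2  2  2  -  3  2  2
(- denotes ∞ / unreachable)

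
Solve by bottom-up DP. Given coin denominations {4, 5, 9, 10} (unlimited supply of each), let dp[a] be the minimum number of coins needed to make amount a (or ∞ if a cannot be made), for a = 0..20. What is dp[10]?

1

 a  0  1  2  3  4  5  6  7  8  9 10 11 12 13 14 15 16 17 18 19 20
dp  0  -  -  -  1  1  -  -  2  1  1  -  3  2  2  2  4  3  2  2  2
(- denotes ∞ / unreachable)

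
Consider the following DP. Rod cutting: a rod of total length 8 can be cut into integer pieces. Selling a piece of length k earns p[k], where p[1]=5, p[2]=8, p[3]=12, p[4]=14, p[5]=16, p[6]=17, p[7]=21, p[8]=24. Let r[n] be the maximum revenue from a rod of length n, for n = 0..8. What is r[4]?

20

   n    0    1    2    3    4    5    6    7    8
r[n]    0    5   10   15   20   25   30   35   40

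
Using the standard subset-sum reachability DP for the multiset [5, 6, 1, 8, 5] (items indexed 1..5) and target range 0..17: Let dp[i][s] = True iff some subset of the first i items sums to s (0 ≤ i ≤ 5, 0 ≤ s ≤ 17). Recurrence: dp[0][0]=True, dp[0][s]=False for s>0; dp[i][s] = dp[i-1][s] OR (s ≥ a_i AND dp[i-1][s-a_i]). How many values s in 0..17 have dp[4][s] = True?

i\s   0   1   2   3   4   5   6   7   8   9  10  11  12  13  14  15  16  17
  0   T   F   F   F   F   F   F   F   F   F   F   F   F   F   F   F   F   F
  1   T   F   F   F   F   T   F   F   F   F   F   F   F   F   F   F   F   F
  2   T   F   F   F   F   T   T   F   F   F   F   T   F   F   F   F   F   F
  3   T   T   F   F   F   T   T   T   F   F   F   T   T   F   F   F   F   F
  4   T   T   F   F   F   T   T   T   T   T   F   T   T   T   T   T   F   F
  5   T   T   F   F   F   T   T   T   T   T   T   T   T   T   T   T   T   T

12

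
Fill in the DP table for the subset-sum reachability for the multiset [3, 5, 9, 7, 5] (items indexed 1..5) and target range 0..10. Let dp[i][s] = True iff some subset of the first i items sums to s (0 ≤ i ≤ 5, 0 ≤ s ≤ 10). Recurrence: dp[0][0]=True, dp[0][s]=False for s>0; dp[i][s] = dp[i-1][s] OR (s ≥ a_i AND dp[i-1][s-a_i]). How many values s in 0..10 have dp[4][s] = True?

7

i\s   0   1   2   3   4   5   6   7   8   9  10
  0   T   F   F   F   F   F   F   F   F   F   F
  1   T   F   F   T   F   F   F   F   F   F   F
  2   T   F   F   T   F   T   F   F   T   F   F
  3   T   F   F   T   F   T   F   F   T   T   F
  4   T   F   F   T   F   T   F   T   T   T   T
  5   T   F   F   T   F   T   F   T   T   T   T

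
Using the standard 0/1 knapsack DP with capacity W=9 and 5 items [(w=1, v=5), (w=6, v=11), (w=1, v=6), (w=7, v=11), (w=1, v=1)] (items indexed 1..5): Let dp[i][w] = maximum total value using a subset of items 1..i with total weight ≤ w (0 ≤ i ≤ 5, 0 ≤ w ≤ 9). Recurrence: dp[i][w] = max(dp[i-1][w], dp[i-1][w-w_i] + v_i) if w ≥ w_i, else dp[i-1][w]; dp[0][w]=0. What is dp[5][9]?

i\w   0   1   2   3   4   5   6   7   8   9
  0   0   0   0   0   0   0   0   0   0   0
  1   0   5   5   5   5   5   5   5   5   5
  2   0   5   5   5   5   5  11  16  16  16
  3   0   6  11  11  11  11  11  17  22  22
  4   0   6  11  11  11  11  11  17  22  22
  5   0   6  11  12  12  12  12  17  22  23

23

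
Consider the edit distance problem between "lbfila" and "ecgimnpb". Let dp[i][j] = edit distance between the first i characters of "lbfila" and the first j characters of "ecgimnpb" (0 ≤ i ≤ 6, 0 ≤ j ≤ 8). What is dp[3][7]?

7

   ''  e  c  g  i  m  n  p  b
''  0  1  2  3  4  5  6  7  8
 l  1  1  2  3  4  5  6  7  8
 b  2  2  2  3  4  5  6  7  7
 f  3  3  3  3  4  5  6  7  8
 i  4  4  4  4  3  4  5  6  7
 l  5  5  5  5  4  4  5  6  7
 a  6  6  6  6  5  5  5  6  7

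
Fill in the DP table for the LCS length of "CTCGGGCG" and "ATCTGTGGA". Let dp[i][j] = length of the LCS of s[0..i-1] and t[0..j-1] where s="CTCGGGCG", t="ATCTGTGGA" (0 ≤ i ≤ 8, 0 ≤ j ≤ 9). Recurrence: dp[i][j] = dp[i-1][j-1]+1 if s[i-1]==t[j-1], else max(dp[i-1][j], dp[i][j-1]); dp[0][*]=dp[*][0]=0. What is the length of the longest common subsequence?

   ''  A  T  C  T  G  T  G  G  A
''  0  0  0  0  0  0  0  0  0  0
 C  0  0  0  1  1  1  1  1  1  1
 T  0  0  1  1  2  2  2  2  2  2
 C  0  0  1  2  2  2  2  2  2  2
 G  0  0  1  2  2  3  3  3  3  3
 G  0  0  1  2  2  3  3  4  4  4
 G  0  0  1  2  2  3  3  4  5  5
 C  0  0  1  2  2  3  3  4  5  5
 G  0  0  1  2  2  3  3  4  5  5

5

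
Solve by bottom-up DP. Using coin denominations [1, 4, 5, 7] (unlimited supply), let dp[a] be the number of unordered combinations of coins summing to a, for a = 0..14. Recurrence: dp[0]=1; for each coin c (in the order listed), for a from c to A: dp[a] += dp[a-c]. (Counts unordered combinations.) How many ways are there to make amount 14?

13

after  coin     0     1     2     3     4     5     6     7     8     9    10    11    12    13    14
          1     1     1     1     1     1     1     1     1     1     1     1     1     1     1     1
          4     1     1     1     1     2     2     2     2     3     3     3     3     4     4     4
          5     1     1     1     1     2     3     3     3     4     5     6     6     7     8     9
          7     1     1     1     1     2     3     3     4     5     6     7     8    10    11    13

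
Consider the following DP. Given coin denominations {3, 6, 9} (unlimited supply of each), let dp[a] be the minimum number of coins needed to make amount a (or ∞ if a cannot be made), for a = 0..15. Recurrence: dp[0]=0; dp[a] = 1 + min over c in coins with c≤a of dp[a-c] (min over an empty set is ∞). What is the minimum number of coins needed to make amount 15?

 a  0  1  2  3  4  5  6  7  8  9 10 11 12 13 14 15
dp  0  -  -  1  -  -  1  -  -  1  -  -  2  -  -  2
(- denotes ∞ / unreachable)

2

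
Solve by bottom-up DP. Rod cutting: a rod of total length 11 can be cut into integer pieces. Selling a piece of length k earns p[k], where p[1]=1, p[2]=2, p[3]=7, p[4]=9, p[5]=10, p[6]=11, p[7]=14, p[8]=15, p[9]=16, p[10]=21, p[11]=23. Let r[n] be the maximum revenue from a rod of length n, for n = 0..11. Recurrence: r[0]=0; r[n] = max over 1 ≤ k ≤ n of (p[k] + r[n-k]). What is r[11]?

25

   n    0    1    2    3    4    5    6    7    8    9   10   11
r[n]    0    1    2    7    9   10   14   16   18   21   23   25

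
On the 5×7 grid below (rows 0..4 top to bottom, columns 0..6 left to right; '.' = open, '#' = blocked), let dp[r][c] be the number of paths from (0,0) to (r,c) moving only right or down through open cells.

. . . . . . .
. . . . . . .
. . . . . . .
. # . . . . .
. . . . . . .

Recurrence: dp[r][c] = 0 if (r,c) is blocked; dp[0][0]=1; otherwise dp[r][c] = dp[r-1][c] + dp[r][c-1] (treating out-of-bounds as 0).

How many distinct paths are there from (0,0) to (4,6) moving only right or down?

186

r\c   0   1   2   3   4   5   6
  0   1   1   1   1   1   1   1
  1   1   2   3   4   5   6   7
  2   1   3   6  10  15  21  28
  3   1   0   6  16  31  52  80
  4   1   1   7  23  54 106 186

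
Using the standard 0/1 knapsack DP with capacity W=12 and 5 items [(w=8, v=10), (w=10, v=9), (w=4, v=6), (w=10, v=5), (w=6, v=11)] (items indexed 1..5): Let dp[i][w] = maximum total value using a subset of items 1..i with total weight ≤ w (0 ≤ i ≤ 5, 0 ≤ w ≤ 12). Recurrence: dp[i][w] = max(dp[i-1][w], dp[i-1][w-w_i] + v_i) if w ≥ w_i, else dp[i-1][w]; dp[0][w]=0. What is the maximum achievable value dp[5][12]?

17

i\w   0   1   2   3   4   5   6   7   8   9  10  11  12
  0   0   0   0   0   0   0   0   0   0   0   0   0   0
  1   0   0   0   0   0   0   0   0  10  10  10  10  10
  2   0   0   0   0   0   0   0   0  10  10  10  10  10
  3   0   0   0   0   6   6   6   6  10  10  10  10  16
  4   0   0   0   0   6   6   6   6  10  10  10  10  16
  5   0   0   0   0   6   6  11  11  11  11  17  17  17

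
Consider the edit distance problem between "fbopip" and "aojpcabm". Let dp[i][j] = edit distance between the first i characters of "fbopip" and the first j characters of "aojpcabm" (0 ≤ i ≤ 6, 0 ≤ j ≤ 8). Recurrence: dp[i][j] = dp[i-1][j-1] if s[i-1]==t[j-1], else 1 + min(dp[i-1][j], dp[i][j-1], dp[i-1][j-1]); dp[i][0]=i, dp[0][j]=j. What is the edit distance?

   ''  a  o  j  p  c  a  b  m
''  0  1  2  3  4  5  6  7  8
 f  1  1  2  3  4  5  6  7  8
 b  2  2  2  3  4  5  6  6  7
 o  3  3  2  3  4  5  6  7  7
 p  4  4  3  3  3  4  5  6  7
 i  5  5  4  4  4  4  5  6  7
 p  6  6  5  5  4  5  5  6  7

7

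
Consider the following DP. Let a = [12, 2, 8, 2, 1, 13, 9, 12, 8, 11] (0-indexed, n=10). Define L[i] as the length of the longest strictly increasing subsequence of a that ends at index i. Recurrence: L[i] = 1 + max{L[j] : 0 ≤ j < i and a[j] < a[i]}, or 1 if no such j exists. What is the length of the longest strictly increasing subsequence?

   i    0    1    2    3    4    5    6    7    8    9
a[i]   12    2    8    2    1   13    9   12    8   11
L[i]    1    1    2    1    1    3    3    4    2    4

4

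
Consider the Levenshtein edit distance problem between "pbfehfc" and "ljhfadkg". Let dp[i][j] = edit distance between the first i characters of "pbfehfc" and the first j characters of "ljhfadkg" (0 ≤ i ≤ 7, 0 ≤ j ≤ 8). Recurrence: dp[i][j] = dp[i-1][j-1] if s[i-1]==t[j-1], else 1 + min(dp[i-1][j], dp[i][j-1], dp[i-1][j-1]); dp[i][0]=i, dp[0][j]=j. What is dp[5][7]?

6

   ''  l  j  h  f  a  d  k  g
''  0  1  2  3  4  5  6  7  8
 p  1  1  2  3  4  5  6  7  8
 b  2  2  2  3  4  5  6  7  8
 f  3  3  3  3  3  4  5  6  7
 e  4  4  4  4  4  4  5  6  7
 h  5  5  5  4  5  5  5  6  7
 f  6  6  6  5  4  5  6  6  7
 c  7  7  7  6  5  5  6  7  7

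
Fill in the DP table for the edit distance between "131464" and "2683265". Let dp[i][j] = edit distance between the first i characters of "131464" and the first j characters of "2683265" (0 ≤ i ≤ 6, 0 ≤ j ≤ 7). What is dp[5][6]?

5

   ''  2  6  8  3  2  6  5
''  0  1  2  3  4  5  6  7
 1  1  1  2  3  4  5  6  7
 3  2  2  2  3  3  4  5  6
 1  3  3  3  3  4  4  5  6
 4  4  4  4  4  4  5  5  6
 6  5  5  4  5  5  5  5  6
 4  6  6  5  5  6  6  6  6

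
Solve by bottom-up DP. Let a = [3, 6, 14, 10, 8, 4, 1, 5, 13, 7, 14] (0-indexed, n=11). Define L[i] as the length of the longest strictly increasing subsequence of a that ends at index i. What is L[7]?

   i    0    1    2    3    4    5    6    7    8    9   10
a[i]    3    6   14   10    8    4    1    5   13    7   14
L[i]    1    2    3    3    3    2    1    3    4    4    5

3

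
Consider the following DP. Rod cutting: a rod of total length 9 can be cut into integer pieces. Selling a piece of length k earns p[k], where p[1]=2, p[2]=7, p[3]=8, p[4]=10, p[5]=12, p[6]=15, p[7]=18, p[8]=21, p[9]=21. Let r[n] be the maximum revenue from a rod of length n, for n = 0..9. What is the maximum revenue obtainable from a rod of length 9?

30

   n    0    1    2    3    4    5    6    7    8    9
r[n]    0    2    7    9   14   16   21   23   28   30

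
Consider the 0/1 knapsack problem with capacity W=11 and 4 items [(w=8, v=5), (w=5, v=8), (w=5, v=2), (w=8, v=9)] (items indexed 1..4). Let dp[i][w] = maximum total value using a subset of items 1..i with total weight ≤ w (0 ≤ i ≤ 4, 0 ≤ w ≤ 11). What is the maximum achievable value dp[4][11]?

i\w   0   1   2   3   4   5   6   7   8   9  10  11
  0   0   0   0   0   0   0   0   0   0   0   0   0
  1   0   0   0   0   0   0   0   0   5   5   5   5
  2   0   0   0   0   0   8   8   8   8   8   8   8
  3   0   0   0   0   0   8   8   8   8   8  10  10
  4   0   0   0   0   0   8   8   8   9   9  10  10

10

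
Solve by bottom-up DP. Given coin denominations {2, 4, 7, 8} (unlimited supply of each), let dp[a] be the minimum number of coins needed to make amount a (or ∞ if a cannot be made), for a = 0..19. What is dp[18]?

 a  0  1  2  3  4  5  6  7  8  9 10 11 12 13 14 15 16 17 18 19
dp  0  -  1  -  1  -  2  1  1  2  2  2  2  3  2  2  2  3  3  3
(- denotes ∞ / unreachable)

3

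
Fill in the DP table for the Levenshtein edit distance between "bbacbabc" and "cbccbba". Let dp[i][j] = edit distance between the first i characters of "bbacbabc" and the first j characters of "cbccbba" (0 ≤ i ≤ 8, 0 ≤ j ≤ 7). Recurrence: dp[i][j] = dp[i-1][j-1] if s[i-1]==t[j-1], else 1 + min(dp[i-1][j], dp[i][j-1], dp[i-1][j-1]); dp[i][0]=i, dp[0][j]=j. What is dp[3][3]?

   ''  c  b  c  c  b  b  a
''  0  1  2  3  4  5  6  7
 b  1  1  1  2  3  4  5  6
 b  2  2  1  2  3  3  4  5
 a  3  3  2  2  3  4  4  4
 c  4  3  3  2  2  3  4  5
 b  5  4  3  3  3  2  3  4
 a  6  5  4  4  4  3  3  3
 b  7  6  5  5  5  4  3  4
 c  8  7  6  5  5  5  4  4

2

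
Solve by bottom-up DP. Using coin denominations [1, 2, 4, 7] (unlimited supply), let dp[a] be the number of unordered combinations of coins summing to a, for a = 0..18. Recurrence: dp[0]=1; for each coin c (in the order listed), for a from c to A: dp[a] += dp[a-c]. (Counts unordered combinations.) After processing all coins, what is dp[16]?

36

after  coin     0     1     2     3     4     5     6     7     8     9    10    11    12    13    14    15    16    17    18
          1     1     1     1     1     1     1     1     1     1     1     1     1     1     1     1     1     1     1     1
          2     1     1     2     2     3     3     4     4     5     5     6     6     7     7     8     8     9     9    10
          4     1     1     2     2     4     4     6     6     9     9    12    12    16    16    20    20    25    25    30
          7     1     1     2     2     4     4     6     7    10    11    14    16    20    22    27    30    36    39    46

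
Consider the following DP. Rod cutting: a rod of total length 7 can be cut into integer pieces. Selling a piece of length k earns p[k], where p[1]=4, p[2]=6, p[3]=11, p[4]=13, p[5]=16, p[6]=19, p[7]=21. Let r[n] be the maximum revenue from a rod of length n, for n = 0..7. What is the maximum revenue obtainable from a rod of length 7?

28

   n    0    1    2    3    4    5    6    7
r[n]    0    4    8   12   16   20   24   28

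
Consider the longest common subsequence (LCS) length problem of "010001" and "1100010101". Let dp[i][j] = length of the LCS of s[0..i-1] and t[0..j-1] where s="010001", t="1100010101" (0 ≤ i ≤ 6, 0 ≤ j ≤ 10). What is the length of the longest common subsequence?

5

   ''  1  1  0  0  0  1  0  1  0  1
''  0  0  0  0  0  0  0  0  0  0  0
 0  0  0  0  1  1  1  1  1  1  1  1
 1  0  1  1  1  1  1  2  2  2  2  2
 0  0  1  1  2  2  2  2  3  3  3  3
 0  0  1  1  2  3  3  3  3  3  4  4
 0  0  1  1  2  3  4  4  4  4  4  4
 1  0  1  2  2  3  4  5  5  5  5  5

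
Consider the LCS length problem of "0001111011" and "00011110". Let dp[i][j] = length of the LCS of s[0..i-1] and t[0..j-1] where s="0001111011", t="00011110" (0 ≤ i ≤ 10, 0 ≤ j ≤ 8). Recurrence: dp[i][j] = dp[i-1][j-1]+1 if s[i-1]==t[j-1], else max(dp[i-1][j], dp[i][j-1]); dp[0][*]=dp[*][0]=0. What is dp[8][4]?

4

   ''  0  0  0  1  1  1  1  0
''  0  0  0  0  0  0  0  0  0
 0  0  1  1  1  1  1  1  1  1
 0  0  1  2  2  2  2  2  2  2
 0  0  1  2  3  3  3  3  3  3
 1  0  1  2  3  4  4  4  4  4
 1  0  1  2  3  4  5  5  5  5
 1  0  1  2  3  4  5  6  6  6
 1  0  1  2  3  4  5  6  7  7
 0  0  1  2  3  4  5  6  7  8
 1  0  1  2  3  4  5  6  7  8
 1  0  1  2  3  4  5  6  7  8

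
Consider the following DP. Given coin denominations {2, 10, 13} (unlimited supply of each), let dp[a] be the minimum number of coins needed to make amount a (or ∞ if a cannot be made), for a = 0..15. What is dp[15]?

 a  0  1  2  3  4  5  6  7  8  9 10 11 12 13 14 15
dp  0  -  1  -  2  -  3  -  4  -  1  -  2  1  3  2
(- denotes ∞ / unreachable)

2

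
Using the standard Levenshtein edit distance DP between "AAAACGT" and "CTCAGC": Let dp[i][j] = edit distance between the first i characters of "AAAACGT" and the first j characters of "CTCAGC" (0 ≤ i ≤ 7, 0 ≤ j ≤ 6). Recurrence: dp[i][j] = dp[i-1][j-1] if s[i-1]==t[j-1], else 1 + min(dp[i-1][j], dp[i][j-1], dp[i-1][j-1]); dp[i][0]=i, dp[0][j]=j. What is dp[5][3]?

   ''  C  T  C  A  G  C
''  0  1  2  3  4  5  6
 A  1  1  2  3  3  4  5
 A  2  2  2  3  3  4  5
 A  3  3  3  3  3  4  5
 A  4  4  4  4  3  4  5
 C  5  4  5  4  4  4  4
 G  6  5  5  5  5  4  5
 T  7  6  5  6  6  5  5

4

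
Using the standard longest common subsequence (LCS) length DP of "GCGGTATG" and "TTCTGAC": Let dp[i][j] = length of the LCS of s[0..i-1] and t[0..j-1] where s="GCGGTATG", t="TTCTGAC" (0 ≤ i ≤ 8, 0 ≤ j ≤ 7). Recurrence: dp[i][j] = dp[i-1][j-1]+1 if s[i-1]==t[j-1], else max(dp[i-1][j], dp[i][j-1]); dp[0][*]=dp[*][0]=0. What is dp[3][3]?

   ''  T  T  C  T  G  A  C
''  0  0  0  0  0  0  0  0
 G  0  0  0  0  0  1  1  1
 C  0  0  0  1  1  1  1  2
 G  0  0  0  1  1  2  2  2
 G  0  0  0  1  1  2  2  2
 T  0  1  1  1  2  2  2  2
 A  0  1  1  1  2  2  3  3
 T  0  1  2  2  2  2  3  3
 G  0  1  2  2  2  3  3  3

1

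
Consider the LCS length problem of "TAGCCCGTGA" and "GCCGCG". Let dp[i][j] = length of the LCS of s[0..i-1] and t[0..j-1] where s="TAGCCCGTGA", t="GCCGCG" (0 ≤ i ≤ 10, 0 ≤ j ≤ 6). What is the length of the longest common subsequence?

   ''  G  C  C  G  C  G
''  0  0  0  0  0  0  0
 T  0  0  0  0  0  0  0
 A  0  0  0  0  0  0  0
 G  0  1  1  1  1  1  1
 C  0  1  2  2  2  2  2
 C  0  1  2  3  3  3  3
 C  0  1  2  3  3  4  4
 G  0  1  2  3  4  4  5
 T  0  1  2  3  4  4  5
 G  0  1  2  3  4  4  5
 A  0  1  2  3  4  4  5

5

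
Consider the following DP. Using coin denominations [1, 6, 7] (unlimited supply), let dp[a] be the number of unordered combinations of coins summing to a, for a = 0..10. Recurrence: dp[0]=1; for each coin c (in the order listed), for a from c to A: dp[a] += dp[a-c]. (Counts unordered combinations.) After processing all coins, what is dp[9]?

after  coin     0     1     2     3     4     5     6     7     8     9    10
          1     1     1     1     1     1     1     1     1     1     1     1
          6     1     1     1     1     1     1     2     2     2     2     2
          7     1     1     1     1     1     1     2     3     3     3     3

3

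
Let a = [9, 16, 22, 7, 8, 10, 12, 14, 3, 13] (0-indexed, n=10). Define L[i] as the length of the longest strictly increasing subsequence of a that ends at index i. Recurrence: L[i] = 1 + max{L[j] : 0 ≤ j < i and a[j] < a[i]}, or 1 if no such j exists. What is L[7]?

   i    0    1    2    3    4    5    6    7    8    9
a[i]    9   16   22    7    8   10   12   14    3   13
L[i]    1    2    3    1    2    3    4    5    1    5

5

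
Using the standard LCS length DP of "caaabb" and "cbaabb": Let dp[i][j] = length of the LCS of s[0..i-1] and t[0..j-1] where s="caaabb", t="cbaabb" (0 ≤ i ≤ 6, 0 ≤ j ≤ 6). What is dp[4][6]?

   ''  c  b  a  a  b  b
''  0  0  0  0  0  0  0
 c  0  1  1  1  1  1  1
 a  0  1  1  2  2  2  2
 a  0  1  1  2  3  3  3
 a  0  1  1  2  3  3  3
 b  0  1  2  2  3  4  4
 b  0  1  2  2  3  4  5

3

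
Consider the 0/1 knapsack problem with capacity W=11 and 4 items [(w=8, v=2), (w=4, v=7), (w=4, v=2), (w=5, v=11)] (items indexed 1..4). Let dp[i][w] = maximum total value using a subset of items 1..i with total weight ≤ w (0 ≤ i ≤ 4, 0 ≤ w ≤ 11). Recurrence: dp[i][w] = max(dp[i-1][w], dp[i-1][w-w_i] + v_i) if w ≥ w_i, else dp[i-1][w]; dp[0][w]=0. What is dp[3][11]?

9

i\w   0   1   2   3   4   5   6   7   8   9  10  11
  0   0   0   0   0   0   0   0   0   0   0   0   0
  1   0   0   0   0   0   0   0   0   2   2   2   2
  2   0   0   0   0   7   7   7   7   7   7   7   7
  3   0   0   0   0   7   7   7   7   9   9   9   9
  4   0   0   0   0   7  11  11  11  11  18  18  18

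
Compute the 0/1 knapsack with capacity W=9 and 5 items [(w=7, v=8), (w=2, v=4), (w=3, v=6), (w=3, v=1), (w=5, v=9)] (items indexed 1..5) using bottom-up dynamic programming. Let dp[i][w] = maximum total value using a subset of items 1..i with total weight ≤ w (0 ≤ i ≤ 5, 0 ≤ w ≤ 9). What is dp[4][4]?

i\w   0   1   2   3   4   5   6   7   8   9
  0   0   0   0   0   0   0   0   0   0   0
  1   0   0   0   0   0   0   0   8   8   8
  2   0   0   4   4   4   4   4   8   8  12
  3   0   0   4   6   6  10  10  10  10  12
  4   0   0   4   6   6  10  10  10  11  12
  5   0   0   4   6   6  10  10  13  15  15

6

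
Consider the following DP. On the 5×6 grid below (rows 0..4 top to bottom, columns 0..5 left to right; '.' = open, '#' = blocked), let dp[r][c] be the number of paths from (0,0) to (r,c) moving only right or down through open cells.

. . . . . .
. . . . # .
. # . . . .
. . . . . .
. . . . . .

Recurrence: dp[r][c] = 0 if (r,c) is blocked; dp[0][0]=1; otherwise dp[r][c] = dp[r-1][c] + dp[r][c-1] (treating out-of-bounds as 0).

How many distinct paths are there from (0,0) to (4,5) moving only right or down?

61

r\c   0   1   2   3   4   5
  0   1   1   1   1   1   1
  1   1   2   3   4   0   1
  2   1   0   3   7   7   8
  3   1   1   4  11  18  26
  4   1   2   6  17  35  61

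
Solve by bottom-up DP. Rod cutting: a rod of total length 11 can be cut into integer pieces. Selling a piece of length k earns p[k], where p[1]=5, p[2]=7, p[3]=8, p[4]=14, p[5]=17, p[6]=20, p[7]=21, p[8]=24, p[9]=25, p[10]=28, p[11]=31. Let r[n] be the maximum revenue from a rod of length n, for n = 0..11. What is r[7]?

35

   n    0    1    2    3    4    5    6    7    8    9   10   11
r[n]    0    5   10   15   20   25   30   35   40   45   50   55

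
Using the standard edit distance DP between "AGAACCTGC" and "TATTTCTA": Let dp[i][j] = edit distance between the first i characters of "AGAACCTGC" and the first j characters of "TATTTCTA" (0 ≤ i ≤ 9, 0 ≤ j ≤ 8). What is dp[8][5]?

6

   ''  T  A  T  T  T  C  T  A
''  0  1  2  3  4  5  6  7  8
 A  1  1  1  2  3  4  5  6  7
 G  2  2  2  2  3  4  5  6  7
 A  3  3  2  3  3  4  5  6  6
 A  4  4  3  3  4  4  5  6  6
 C  5  5  4  4  4  5  4  5  6
 C  6  6  5  5  5  5  5  5  6
 T  7  6  6  5  5  5  6  5  6
 G  8  7  7  6  6  6  6  6  6
 C  9  8  8  7  7  7  6  7  7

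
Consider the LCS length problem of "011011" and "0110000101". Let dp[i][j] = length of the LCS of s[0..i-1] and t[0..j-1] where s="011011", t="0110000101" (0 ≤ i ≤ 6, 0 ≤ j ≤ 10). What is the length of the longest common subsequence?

6

   ''  0  1  1  0  0  0  0  1  0  1
''  0  0  0  0  0  0  0  0  0  0  0
 0  0  1  1  1  1  1  1  1  1  1  1
 1  0  1  2  2  2  2  2  2  2  2  2
 1  0  1  2  3  3  3  3  3  3  3  3
 0  0  1  2  3  4  4  4  4  4  4  4
 1  0  1  2  3  4  4  4  4  5  5  5
 1  0  1  2  3  4  4  4  4  5  5  6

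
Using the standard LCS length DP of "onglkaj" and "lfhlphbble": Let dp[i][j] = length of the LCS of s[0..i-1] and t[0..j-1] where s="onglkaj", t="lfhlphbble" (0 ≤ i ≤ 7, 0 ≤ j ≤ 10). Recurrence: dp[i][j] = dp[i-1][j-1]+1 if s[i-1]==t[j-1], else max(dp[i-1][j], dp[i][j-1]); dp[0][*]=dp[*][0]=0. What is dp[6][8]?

1

   ''  l  f  h  l  p  h  b  b  l  e
''  0  0  0  0  0  0  0  0  0  0  0
 o  0  0  0  0  0  0  0  0  0  0  0
 n  0  0  0  0  0  0  0  0  0  0  0
 g  0  0  0  0  0  0  0  0  0  0  0
 l  0  1  1  1  1  1  1  1  1  1  1
 k  0  1  1  1  1  1  1  1  1  1  1
 a  0  1  1  1  1  1  1  1  1  1  1
 j  0  1  1  1  1  1  1  1  1  1  1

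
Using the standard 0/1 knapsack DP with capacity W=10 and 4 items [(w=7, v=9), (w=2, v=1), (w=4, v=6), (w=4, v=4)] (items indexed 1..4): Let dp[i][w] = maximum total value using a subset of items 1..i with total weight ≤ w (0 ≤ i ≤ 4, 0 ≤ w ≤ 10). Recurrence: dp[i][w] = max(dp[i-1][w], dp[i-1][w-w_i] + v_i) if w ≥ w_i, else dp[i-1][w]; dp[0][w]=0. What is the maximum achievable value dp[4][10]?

11

i\w   0   1   2   3   4   5   6   7   8   9  10
  0   0   0   0   0   0   0   0   0   0   0   0
  1   0   0   0   0   0   0   0   9   9   9   9
  2   0   0   1   1   1   1   1   9   9  10  10
  3   0   0   1   1   6   6   7   9   9  10  10
  4   0   0   1   1   6   6   7   9  10  10  11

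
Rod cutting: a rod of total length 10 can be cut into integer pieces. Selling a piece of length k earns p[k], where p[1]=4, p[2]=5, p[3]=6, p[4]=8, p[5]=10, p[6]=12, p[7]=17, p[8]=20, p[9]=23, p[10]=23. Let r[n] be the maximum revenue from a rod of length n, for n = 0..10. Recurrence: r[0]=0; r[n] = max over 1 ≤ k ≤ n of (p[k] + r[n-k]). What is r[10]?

40

   n    0    1    2    3    4    5    6    7    8    9   10
r[n]    0    4    8   12   16   20   24   28   32   36   40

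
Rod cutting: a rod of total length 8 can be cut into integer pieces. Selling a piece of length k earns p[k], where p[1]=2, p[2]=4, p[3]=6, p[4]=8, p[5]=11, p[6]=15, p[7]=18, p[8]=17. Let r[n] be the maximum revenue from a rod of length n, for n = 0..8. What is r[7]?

   n    0    1    2    3    4    5    6    7    8
r[n]    0    2    4    6    8   11   15   18   20

18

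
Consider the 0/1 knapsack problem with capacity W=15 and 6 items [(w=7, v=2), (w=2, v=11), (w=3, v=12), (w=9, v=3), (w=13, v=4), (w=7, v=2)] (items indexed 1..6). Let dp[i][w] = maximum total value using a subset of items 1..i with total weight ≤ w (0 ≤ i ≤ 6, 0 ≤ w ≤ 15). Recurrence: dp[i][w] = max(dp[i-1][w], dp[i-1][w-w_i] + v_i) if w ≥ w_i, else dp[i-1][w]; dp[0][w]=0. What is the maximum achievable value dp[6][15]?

26

i\w   0   1   2   3   4   5   6   7   8   9  10  11  12  13  14  15
  0   0   0   0   0   0   0   0   0   0   0   0   0   0   0   0   0
  1   0   0   0   0   0   0   0   2   2   2   2   2   2   2   2   2
  2   0   0  11  11  11  11  11  11  11  13  13  13  13  13  13  13
  3   0   0  11  12  12  23  23  23  23  23  23  23  25  25  25  25
  4   0   0  11  12  12  23  23  23  23  23  23  23  25  25  26  26
  5   0   0  11  12  12  23  23  23  23  23  23  23  25  25  26  26
  6   0   0  11  12  12  23  23  23  23  23  23  23  25  25  26  26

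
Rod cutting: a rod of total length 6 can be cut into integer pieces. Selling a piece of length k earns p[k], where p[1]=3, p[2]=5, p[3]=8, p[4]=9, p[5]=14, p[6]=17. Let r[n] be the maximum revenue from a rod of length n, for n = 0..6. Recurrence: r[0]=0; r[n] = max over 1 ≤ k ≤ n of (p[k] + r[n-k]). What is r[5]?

15

   n    0    1    2    3    4    5    6
r[n]    0    3    6    9   12   15   18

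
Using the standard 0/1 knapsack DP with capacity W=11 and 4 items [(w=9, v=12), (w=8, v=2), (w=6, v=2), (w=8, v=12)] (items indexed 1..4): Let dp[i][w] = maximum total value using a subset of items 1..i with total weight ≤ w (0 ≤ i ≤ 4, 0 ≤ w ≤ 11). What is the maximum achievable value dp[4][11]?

12

i\w   0   1   2   3   4   5   6   7   8   9  10  11
  0   0   0   0   0   0   0   0   0   0   0   0   0
  1   0   0   0   0   0   0   0   0   0  12  12  12
  2   0   0   0   0   0   0   0   0   2  12  12  12
  3   0   0   0   0   0   0   2   2   2  12  12  12
  4   0   0   0   0   0   0   2   2  12  12  12  12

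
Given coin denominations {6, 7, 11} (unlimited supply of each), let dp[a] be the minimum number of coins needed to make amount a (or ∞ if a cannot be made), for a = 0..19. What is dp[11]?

 a  0  1  2  3  4  5  6  7  8  9 10 11 12 13 14 15 16 17 18 19
dp  0  -  -  -  -  -  1  1  -  -  -  1  2  2  2  -  -  2  2  3
(- denotes ∞ / unreachable)

1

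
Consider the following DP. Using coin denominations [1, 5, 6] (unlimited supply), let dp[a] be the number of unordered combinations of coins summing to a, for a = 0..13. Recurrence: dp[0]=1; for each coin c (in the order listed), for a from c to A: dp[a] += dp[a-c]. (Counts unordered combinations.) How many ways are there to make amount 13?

6

after  coin     0     1     2     3     4     5     6     7     8     9    10    11    12    13
          1     1     1     1     1     1     1     1     1     1     1     1     1     1     1
          5     1     1     1     1     1     2     2     2     2     2     3     3     3     3
          6     1     1     1     1     1     2     3     3     3     3     4     5     6     6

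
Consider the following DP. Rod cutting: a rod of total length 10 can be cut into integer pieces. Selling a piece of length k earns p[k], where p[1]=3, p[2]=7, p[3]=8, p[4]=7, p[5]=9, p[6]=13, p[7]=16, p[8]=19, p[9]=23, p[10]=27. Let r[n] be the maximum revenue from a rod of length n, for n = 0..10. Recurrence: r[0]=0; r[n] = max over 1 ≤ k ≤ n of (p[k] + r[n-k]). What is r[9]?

   n    0    1    2    3    4    5    6    7    8    9   10
r[n]    0    3    7   10   14   17   21   24   28   31   35

31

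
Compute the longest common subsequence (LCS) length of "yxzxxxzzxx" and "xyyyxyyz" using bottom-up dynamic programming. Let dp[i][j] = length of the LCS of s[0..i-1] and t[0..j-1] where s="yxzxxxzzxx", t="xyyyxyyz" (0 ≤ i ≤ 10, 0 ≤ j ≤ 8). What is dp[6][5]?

2

   ''  x  y  y  y  x  y  y  z
''  0  0  0  0  0  0  0  0  0
 y  0  0  1  1  1  1  1  1  1
 x  0  1  1  1  1  2  2  2  2
 z  0  1  1  1  1  2  2  2  3
 x  0  1  1  1  1  2  2  2  3
 x  0  1  1  1  1  2  2  2  3
 x  0  1  1  1  1  2  2  2  3
 z  0  1  1  1  1  2  2  2  3
 z  0  1  1  1  1  2  2  2  3
 x  0  1  1  1  1  2  2  2  3
 x  0  1  1  1  1  2  2  2  3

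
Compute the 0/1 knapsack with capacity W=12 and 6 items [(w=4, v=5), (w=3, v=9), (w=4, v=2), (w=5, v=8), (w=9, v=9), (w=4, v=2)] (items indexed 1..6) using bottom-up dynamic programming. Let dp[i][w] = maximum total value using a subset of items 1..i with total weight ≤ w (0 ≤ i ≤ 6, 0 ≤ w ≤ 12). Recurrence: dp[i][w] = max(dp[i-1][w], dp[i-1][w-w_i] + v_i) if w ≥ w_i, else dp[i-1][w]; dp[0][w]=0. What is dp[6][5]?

9

i\w   0   1   2   3   4   5   6   7   8   9  10  11  12
  0   0   0   0   0   0   0   0   0   0   0   0   0   0
  1   0   0   0   0   5   5   5   5   5   5   5   5   5
  2   0   0   0   9   9   9   9  14  14  14  14  14  14
  3   0   0   0   9   9   9   9  14  14  14  14  16  16
  4   0   0   0   9   9   9   9  14  17  17  17  17  22
  5   0   0   0   9   9   9   9  14  17  17  17  17  22
  6   0   0   0   9   9   9   9  14  17  17  17  17  22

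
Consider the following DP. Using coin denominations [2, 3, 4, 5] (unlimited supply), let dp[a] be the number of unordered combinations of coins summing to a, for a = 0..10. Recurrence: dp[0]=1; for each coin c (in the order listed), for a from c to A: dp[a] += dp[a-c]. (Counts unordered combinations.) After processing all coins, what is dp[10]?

7

after  coin     0     1     2     3     4     5     6     7     8     9    10
          2     1     0     1     0     1     0     1     0     1     0     1
          3     1     0     1     1     1     1     2     1     2     2     2
          4     1     0     1     1     2     1     3     2     4     3     5
          5     1     0     1     1     2     2     3     3     5     5     7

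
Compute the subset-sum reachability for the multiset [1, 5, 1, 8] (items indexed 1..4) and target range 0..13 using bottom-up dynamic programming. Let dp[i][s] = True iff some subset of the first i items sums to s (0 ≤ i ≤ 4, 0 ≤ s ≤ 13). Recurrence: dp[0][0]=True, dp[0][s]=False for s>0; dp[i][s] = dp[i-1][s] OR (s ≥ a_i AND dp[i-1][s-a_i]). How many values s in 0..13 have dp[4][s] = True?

i\s   0   1   2   3   4   5   6   7   8   9  10  11  12  13
  0   T   F   F   F   F   F   F   F   F   F   F   F   F   F
  1   T   T   F   F   F   F   F   F   F   F   F   F   F   F
  2   T   T   F   F   F   T   T   F   F   F   F   F   F   F
  3   T   T   T   F   F   T   T   T   F   F   F   F   F   F
  4   T   T   T   F   F   T   T   T   T   T   T   F   F   T

10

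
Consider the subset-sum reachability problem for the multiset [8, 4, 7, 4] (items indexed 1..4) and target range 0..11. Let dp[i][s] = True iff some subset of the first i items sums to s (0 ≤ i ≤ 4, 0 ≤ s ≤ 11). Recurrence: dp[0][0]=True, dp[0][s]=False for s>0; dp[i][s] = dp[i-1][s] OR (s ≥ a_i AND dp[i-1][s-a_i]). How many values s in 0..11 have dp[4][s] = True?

i\s   0   1   2   3   4   5   6   7   8   9  10  11
  0   T   F   F   F   F   F   F   F   F   F   F   F
  1   T   F   F   F   F   F   F   F   T   F   F   F
  2   T   F   F   F   T   F   F   F   T   F   F   F
  3   T   F   F   F   T   F   F   T   T   F   F   T
  4   T   F   F   F   T   F   F   T   T   F   F   T

5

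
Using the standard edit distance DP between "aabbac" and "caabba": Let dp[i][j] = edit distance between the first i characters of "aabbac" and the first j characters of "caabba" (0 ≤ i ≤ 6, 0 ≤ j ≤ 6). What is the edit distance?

   ''  c  a  a  b  b  a
''  0  1  2  3  4  5  6
 a  1  1  1  2  3  4  5
 a  2  2  1  1  2  3  4
 b  3  3  2  2  1  2  3
 b  4  4  3  3  2  1  2
 a  5  5  4  3  3  2  1
 c  6  5  5  4  4  3  2

2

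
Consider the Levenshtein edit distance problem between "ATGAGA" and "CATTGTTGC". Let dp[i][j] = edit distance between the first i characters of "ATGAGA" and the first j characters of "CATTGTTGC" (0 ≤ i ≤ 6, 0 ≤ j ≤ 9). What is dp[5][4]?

   ''  C  A  T  T  G  T  T  G  C
''  0  1  2  3  4  5  6  7  8  9
 A  1  1  1  2  3  4  5  6  7  8
 T  2  2  2  1  2  3  4  5  6  7
 G  3  3  3  2  2  2  3  4  5  6
 A  4  4  3  3  3  3  3  4  5  6
 G  5  5  4  4  4  3  4  4  4  5
 A  6  6  5  5  5  4  4  5  5  5

4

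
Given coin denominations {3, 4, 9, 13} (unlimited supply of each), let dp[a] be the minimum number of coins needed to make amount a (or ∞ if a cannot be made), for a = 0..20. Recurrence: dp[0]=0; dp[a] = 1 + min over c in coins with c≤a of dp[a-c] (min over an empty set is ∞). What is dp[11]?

3

 a  0  1  2  3  4  5  6  7  8  9 10 11 12 13 14 15 16 17 18 19 20
dp  0  -  -  1  1  -  2  2  2  1  3  3  2  1  4  3  2  2  2  3  3
(- denotes ∞ / unreachable)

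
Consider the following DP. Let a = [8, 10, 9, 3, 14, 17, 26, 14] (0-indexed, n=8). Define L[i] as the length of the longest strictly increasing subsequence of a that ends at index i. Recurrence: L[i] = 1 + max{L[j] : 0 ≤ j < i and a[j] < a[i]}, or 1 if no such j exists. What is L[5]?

4

   i    0    1    2    3    4    5    6    7
a[i]    8   10    9    3   14   17   26   14
L[i]    1    2    2    1    3    4    5    3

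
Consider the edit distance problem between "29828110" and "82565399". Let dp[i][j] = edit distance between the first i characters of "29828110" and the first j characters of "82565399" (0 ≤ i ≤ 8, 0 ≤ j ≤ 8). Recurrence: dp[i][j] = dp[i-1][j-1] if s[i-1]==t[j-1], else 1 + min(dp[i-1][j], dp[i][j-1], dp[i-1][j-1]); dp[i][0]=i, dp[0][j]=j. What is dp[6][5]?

   ''  8  2  5  6  5  3  9  9
''  0  1  2  3  4  5  6  7  8
 2  1  1  1  2  3  4  5  6  7
 9  2  2  2  2  3  4  5  5  6
 8  3  2  3  3  3  4  5  6  6
 2  4  3  2  3  4  4  5  6  7
 8  5  4  3  3  4  5  5  6  7
 1  6  5  4  4  4  5  6  6  7
 1  7  6  5  5  5  5  6  7  7
 0  8  7  6  6  6  6  6  7  8

5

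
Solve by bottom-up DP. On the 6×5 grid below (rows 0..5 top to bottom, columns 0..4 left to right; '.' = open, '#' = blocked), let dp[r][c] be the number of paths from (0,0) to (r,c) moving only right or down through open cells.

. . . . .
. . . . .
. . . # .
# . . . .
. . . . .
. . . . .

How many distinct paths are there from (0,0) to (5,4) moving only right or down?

r\c   0   1   2   3   4
  0   1   1   1   1   1
  1   1   2   3   4   5
  2   1   3   6   0   5
  3   0   3   9   9  14
  4   0   3  12  21  35
  5   0   3  15  36  71

71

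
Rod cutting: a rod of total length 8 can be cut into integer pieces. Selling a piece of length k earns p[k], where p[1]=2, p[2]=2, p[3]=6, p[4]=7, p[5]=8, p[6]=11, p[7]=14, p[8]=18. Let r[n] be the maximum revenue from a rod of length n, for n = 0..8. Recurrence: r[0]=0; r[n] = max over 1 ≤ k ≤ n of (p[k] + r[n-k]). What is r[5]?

   n    0    1    2    3    4    5    6    7    8
r[n]    0    2    4    6    8   10   12   14   18

10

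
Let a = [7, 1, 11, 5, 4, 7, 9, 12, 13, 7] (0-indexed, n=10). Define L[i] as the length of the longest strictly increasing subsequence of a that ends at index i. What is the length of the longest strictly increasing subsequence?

6

   i    0    1    2    3    4    5    6    7    8    9
a[i]    7    1   11    5    4    7    9   12   13    7
L[i]    1    1    2    2    2    3    4    5    6    3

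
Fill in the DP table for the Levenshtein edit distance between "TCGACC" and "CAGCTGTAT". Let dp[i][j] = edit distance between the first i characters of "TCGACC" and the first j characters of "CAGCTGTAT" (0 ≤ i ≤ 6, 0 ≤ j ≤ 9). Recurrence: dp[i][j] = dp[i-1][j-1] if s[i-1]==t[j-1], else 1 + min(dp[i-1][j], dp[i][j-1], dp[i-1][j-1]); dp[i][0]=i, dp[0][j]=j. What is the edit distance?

   ''  C  A  G  C  T  G  T  A  T
''  0  1  2  3  4  5  6  7  8  9
 T  1  1  2  3  4  4  5  6  7  8
 C  2  1  2  3  3  4  5  6  7  8
 G  3  2  2  2  3  4  4  5  6  7
 A  4  3  2  3  3  4  5  5  5  6
 C  5  4  3  3  3  4  5  6  6  6
 C  6  5  4  4  3  4  5  6  7  7

7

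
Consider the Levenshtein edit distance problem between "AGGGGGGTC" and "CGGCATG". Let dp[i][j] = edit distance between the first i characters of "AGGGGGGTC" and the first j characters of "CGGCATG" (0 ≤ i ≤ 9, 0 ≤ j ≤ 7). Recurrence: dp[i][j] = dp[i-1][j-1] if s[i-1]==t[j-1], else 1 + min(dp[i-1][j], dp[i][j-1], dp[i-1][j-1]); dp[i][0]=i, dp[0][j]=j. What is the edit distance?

   ''  C  G  G  C  A  T  G
''  0  1  2  3  4  5  6  7
 A  1  1  2  3  4  4  5  6
 G  2  2  1  2  3  4  5  5
 G  3  3  2  1  2  3  4  5
 G  4  4  3  2  2  3  4  4
 G  5  5  4  3  3  3  4  4
 G  6  6  5  4  4  4  4  4
 G  7  7  6  5  5  5  5  4
 T  8  8  7  6  6  6  5  5
 C  9  8  8  7  6  7  6  6

6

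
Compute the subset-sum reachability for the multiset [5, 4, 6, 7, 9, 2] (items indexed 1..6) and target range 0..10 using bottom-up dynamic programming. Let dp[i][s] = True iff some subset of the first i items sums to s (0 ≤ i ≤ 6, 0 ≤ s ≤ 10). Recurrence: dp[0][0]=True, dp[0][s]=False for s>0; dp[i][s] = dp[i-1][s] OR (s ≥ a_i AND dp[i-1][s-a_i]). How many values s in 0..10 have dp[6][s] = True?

9

i\s   0   1   2   3   4   5   6   7   8   9  10
  0   T   F   F   F   F   F   F   F   F   F   F
  1   T   F   F   F   F   T   F   F   F   F   F
  2   T   F   F   F   T   T   F   F   F   T   F
  3   T   F   F   F   T   T   T   F   F   T   T
  4   T   F   F   F   T   T   T   T   F   T   T
  5   T   F   F   F   T   T   T   T   F   T   T
  6   T   F   T   F   T   T   T   T   T   T   T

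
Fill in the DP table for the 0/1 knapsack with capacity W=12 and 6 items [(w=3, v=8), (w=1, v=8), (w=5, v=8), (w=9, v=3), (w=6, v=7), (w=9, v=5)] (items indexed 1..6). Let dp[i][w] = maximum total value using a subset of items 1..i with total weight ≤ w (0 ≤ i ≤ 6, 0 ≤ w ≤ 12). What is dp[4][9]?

24

i\w   0   1   2   3   4   5   6   7   8   9  10  11  12
  0   0   0   0   0   0   0   0   0   0   0   0   0   0
  1   0   0   0   8   8   8   8   8   8   8   8   8   8
  2   0   8   8   8  16  16  16  16  16  16  16  16  16
  3   0   8   8   8  16  16  16  16  16  24  24  24  24
  4   0   8   8   8  16  16  16  16  16  24  24  24  24
  5   0   8   8   8  16  16  16  16  16  24  24  24  24
  6   0   8   8   8  16  16  16  16  16  24  24  24  24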